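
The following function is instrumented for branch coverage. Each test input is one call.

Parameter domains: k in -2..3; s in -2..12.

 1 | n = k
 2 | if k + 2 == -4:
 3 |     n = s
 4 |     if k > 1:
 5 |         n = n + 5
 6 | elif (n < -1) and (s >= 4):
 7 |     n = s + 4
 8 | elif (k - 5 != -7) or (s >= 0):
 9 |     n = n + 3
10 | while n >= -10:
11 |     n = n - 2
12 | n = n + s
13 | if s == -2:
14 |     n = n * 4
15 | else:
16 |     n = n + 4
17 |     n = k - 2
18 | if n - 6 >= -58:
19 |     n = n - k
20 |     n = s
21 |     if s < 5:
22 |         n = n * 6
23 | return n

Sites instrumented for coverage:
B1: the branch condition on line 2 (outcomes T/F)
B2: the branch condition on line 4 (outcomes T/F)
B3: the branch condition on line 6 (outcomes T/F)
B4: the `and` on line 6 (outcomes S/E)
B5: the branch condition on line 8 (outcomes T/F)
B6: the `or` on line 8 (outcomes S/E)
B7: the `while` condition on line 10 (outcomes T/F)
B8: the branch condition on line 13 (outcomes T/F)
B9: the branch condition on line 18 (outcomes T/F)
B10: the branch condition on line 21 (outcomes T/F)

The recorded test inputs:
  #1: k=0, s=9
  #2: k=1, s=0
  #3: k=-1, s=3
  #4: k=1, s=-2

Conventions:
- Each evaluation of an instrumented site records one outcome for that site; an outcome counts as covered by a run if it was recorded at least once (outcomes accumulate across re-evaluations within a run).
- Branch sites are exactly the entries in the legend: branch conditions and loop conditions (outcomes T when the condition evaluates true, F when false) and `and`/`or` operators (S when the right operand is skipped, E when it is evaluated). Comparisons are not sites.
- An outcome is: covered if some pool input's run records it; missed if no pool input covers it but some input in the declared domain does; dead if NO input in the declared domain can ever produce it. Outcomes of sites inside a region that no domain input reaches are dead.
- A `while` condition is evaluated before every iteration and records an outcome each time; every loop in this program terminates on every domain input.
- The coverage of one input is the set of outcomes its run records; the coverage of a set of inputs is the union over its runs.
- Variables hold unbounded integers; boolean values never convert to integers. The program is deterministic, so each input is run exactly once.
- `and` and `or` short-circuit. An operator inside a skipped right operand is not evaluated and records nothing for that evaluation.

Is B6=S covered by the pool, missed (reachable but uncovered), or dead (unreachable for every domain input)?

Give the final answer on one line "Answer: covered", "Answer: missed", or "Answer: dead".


B6=S is recorded by pool input(s) 1, 2, 3, 4 -> covered
Answer: covered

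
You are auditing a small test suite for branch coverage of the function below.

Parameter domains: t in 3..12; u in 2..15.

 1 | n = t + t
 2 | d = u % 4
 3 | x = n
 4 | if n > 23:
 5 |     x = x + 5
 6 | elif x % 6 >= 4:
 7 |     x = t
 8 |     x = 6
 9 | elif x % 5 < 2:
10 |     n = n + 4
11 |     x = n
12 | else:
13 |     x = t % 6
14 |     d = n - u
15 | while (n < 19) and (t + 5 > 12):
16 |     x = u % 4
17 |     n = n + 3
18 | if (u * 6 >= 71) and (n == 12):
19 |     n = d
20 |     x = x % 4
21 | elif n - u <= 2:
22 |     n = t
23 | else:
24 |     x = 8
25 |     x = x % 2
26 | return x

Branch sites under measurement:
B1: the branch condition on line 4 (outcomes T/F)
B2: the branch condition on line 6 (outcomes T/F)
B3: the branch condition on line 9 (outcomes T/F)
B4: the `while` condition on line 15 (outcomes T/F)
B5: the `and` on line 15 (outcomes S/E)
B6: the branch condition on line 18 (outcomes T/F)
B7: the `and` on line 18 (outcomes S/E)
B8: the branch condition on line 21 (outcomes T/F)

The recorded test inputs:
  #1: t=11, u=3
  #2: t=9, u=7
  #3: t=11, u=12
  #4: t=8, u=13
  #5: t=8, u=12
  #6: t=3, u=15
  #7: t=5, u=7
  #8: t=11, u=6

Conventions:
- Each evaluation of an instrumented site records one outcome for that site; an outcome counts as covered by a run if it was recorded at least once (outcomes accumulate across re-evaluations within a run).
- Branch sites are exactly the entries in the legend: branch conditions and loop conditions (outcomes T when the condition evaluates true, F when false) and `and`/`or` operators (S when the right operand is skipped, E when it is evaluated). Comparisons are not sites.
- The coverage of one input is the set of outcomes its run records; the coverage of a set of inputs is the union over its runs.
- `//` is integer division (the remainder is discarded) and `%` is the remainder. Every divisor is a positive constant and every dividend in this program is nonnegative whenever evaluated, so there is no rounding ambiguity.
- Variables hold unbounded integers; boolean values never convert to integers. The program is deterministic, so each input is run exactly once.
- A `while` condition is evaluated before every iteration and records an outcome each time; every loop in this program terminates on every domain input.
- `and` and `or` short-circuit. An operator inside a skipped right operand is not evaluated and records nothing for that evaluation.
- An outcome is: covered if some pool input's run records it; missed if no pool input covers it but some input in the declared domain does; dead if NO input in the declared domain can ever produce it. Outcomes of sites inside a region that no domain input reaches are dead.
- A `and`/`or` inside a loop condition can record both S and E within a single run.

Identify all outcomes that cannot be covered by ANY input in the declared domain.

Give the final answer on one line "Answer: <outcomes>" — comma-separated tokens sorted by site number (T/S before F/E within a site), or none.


exhaustive pass over the 140-input domain:
  reachable outcomes have witnesses, e.g. B1=T (e.g. t=12, u=2), B1=F (e.g. t=3, u=2), B2=T (e.g. t=5, u=2), B2=F (e.g. t=3, u=2)
Answer: none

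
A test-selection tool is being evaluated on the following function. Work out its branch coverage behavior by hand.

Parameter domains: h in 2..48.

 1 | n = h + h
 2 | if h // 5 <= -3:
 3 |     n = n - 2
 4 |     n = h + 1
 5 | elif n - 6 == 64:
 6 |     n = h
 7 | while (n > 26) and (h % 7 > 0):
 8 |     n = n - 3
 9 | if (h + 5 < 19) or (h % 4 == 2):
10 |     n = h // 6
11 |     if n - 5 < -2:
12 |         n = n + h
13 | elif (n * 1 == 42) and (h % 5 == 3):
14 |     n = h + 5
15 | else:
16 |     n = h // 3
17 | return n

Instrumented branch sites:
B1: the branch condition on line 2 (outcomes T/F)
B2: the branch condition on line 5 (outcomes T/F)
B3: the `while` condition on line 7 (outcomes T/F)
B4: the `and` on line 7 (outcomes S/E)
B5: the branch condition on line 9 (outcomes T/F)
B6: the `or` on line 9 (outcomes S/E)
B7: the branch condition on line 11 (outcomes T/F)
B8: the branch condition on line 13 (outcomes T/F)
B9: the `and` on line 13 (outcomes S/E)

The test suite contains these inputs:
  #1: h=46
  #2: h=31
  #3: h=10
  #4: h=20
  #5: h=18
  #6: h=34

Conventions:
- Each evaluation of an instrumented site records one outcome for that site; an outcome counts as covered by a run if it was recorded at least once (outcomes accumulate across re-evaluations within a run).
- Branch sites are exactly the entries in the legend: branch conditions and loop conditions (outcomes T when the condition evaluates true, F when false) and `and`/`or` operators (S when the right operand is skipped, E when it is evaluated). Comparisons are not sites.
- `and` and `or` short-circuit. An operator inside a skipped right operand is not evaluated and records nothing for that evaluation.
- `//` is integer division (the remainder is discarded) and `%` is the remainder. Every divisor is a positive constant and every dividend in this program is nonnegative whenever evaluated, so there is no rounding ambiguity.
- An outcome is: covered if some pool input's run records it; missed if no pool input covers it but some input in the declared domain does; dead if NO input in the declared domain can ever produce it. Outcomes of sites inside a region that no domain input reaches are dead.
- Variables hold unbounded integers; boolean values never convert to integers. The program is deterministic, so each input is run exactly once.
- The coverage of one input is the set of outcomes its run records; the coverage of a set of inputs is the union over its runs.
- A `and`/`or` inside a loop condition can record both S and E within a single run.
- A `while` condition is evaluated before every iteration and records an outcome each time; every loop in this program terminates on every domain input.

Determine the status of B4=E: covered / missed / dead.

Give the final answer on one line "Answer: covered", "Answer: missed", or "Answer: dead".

B4=E is recorded by pool input(s) 1, 2, 4, 5, 6 -> covered

Answer: covered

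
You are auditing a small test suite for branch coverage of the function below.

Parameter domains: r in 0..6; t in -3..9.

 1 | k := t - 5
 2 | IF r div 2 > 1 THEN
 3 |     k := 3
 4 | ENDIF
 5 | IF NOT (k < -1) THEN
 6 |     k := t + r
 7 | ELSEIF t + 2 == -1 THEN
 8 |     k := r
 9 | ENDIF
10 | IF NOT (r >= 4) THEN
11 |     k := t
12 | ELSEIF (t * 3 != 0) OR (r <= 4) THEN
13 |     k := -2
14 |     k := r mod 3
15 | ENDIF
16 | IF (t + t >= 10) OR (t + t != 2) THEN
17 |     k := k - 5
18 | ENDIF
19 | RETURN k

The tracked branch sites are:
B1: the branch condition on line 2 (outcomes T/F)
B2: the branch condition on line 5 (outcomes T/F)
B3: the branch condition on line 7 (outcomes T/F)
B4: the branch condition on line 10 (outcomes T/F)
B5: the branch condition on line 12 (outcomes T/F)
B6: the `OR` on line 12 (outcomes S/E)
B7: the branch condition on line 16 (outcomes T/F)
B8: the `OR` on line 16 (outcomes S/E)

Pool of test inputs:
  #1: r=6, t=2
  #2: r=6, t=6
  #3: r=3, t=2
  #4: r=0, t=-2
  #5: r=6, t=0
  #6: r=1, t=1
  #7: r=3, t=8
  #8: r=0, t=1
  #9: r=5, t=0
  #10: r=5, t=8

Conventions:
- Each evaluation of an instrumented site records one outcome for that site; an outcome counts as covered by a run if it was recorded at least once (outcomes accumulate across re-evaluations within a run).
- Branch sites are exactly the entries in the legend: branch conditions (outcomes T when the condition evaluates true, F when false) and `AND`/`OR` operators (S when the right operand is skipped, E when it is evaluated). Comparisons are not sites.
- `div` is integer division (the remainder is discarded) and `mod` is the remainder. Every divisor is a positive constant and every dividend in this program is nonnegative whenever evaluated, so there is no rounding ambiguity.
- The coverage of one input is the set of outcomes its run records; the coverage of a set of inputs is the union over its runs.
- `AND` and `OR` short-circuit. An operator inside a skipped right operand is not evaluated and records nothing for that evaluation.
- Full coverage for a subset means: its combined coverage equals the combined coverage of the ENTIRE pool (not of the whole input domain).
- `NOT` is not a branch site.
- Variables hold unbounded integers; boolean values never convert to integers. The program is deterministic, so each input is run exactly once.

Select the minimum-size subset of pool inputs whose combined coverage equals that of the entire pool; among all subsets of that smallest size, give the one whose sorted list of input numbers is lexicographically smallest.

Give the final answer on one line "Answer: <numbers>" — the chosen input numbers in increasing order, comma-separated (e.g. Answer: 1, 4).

#1 (r=6, t=2) -> B1->T, B2->T, B4->F, B6->S, B5->T, B8->E, B7->T; covered: B1=T, B2=T, B4=F, B5=T, B6=S, B7=T, B8=E
#2 (r=6, t=6) -> B1->T, B2->T, B4->F, B6->S, B5->T, B8->S, B7->T; covered: B1=T, B2=T, B4=F, B5=T, B6=S, B7=T, B8=S
#3 (r=3, t=2) -> B1->F, B2->F, B3->F, B4->T, B8->E, B7->T; covered: B1=F, B2=F, B3=F, B4=T, B7=T, B8=E
#4 (r=0, t=-2) -> B1->F, B2->F, B3->F, B4->T, B8->E, B7->T; covered: B1=F, B2=F, B3=F, B4=T, B7=T, B8=E
#5 (r=6, t=0) -> B1->T, B2->T, B4->F, B6->E, B5->F, B8->E, B7->T; covered: B1=T, B2=T, B4=F, B5=F, B6=E, B7=T, B8=E
#6 (r=1, t=1) -> B1->F, B2->F, B3->F, B4->T, B8->E, B7->F; covered: B1=F, B2=F, B3=F, B4=T, B7=F, B8=E
#7 (r=3, t=8) -> B1->F, B2->T, B4->T, B8->S, B7->T; covered: B1=F, B2=T, B4=T, B7=T, B8=S
#8 (r=0, t=1) -> B1->F, B2->F, B3->F, B4->T, B8->E, B7->F; covered: B1=F, B2=F, B3=F, B4=T, B7=F, B8=E
#9 (r=5, t=0) -> B1->T, B2->T, B4->F, B6->E, B5->F, B8->E, B7->T; covered: B1=T, B2=T, B4=F, B5=F, B6=E, B7=T, B8=E
#10 (r=5, t=8) -> B1->T, B2->T, B4->F, B6->S, B5->T, B8->S, B7->T; covered: B1=T, B2=T, B4=F, B5=T, B6=S, B7=T, B8=S
union over all inputs: B1=T, B1=F, B2=T, B2=F, B3=F, B4=T, B4=F, B5=T, B5=F, B6=S, B6=E, B7=T, B7=F, B8=S, B8=E (15 outcomes)
checked all size-1 subsets: none covers 15 outcomes (max 7/15)
checked all size-2 subsets: none covers 15 outcomes (max 13/15)
inputs {2, 5, 6} (size 3) cover everything; no size-3 subset with a lexicographically smaller index list covers all 15

Answer: 2, 5, 6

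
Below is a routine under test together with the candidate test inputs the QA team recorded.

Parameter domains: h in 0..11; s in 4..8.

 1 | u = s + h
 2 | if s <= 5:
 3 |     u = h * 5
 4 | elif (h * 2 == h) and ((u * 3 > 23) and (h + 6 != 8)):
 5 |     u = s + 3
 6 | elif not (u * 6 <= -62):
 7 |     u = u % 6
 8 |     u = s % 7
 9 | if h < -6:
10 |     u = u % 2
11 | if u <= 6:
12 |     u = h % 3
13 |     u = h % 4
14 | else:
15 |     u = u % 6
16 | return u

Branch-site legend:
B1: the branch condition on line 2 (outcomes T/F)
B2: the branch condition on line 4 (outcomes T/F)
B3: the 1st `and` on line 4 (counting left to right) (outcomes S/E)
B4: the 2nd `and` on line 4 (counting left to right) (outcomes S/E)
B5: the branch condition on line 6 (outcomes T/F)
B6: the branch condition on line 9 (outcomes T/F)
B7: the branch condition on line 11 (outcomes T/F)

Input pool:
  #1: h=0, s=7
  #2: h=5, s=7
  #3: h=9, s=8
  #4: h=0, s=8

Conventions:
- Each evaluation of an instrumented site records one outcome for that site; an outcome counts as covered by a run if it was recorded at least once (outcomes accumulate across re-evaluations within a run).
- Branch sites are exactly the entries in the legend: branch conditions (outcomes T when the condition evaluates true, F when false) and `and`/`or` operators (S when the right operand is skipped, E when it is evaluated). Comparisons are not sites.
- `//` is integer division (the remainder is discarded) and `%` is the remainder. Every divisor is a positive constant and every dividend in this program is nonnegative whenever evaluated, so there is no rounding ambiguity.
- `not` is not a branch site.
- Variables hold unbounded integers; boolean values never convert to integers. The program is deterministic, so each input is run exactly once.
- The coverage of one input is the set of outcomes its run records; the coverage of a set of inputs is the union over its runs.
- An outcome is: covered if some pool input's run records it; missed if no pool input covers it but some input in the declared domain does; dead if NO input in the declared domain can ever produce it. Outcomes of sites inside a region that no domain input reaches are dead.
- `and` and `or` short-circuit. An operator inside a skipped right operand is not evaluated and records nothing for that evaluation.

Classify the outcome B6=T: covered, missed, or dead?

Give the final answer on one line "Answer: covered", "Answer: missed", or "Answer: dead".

no pool input records B6=T
checking all 60 inputs in the declared domain: B6=T is never recorded -> dead

Answer: dead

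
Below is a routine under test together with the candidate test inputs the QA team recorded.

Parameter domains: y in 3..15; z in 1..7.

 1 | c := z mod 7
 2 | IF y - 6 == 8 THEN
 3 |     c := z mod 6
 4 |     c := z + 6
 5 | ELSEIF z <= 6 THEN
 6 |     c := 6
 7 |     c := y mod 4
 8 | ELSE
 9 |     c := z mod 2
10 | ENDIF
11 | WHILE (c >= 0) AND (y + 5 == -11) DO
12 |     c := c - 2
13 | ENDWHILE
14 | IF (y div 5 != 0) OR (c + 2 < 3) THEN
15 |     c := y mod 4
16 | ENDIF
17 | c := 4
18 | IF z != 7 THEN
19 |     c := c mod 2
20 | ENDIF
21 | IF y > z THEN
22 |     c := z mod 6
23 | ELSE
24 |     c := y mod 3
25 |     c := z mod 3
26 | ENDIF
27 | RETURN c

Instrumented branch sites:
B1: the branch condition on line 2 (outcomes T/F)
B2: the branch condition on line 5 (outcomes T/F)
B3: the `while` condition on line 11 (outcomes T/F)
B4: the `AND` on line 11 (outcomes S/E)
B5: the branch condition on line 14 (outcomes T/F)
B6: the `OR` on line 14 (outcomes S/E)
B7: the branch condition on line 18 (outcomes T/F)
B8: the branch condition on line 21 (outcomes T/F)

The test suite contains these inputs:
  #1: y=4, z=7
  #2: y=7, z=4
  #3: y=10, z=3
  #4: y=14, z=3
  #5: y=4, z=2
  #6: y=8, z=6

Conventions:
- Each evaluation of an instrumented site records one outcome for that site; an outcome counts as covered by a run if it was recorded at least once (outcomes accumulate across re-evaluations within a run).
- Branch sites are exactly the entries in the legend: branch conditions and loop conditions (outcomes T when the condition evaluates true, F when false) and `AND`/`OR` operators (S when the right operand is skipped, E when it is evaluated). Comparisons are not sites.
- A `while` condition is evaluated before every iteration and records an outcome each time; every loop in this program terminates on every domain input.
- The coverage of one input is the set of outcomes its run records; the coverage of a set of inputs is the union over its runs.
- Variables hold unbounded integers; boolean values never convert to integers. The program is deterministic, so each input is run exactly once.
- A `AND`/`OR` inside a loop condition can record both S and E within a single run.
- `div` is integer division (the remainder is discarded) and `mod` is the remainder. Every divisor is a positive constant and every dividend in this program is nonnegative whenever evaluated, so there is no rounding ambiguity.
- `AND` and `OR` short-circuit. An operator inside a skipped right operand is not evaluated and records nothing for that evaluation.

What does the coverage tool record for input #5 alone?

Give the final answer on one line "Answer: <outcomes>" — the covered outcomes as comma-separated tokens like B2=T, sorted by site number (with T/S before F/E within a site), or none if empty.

Running input #5 (y=4, z=2), event by event:
  B1->F, B2->T, B4->E, B3->F, B6->E, B5->T, B7->T, B8->T
collecting distinct outcomes: B1=F, B2=T, B3=F, B4=E, B5=T, B6=E, B7=T, B8=T

Answer: B1=F, B2=T, B3=F, B4=E, B5=T, B6=E, B7=T, B8=T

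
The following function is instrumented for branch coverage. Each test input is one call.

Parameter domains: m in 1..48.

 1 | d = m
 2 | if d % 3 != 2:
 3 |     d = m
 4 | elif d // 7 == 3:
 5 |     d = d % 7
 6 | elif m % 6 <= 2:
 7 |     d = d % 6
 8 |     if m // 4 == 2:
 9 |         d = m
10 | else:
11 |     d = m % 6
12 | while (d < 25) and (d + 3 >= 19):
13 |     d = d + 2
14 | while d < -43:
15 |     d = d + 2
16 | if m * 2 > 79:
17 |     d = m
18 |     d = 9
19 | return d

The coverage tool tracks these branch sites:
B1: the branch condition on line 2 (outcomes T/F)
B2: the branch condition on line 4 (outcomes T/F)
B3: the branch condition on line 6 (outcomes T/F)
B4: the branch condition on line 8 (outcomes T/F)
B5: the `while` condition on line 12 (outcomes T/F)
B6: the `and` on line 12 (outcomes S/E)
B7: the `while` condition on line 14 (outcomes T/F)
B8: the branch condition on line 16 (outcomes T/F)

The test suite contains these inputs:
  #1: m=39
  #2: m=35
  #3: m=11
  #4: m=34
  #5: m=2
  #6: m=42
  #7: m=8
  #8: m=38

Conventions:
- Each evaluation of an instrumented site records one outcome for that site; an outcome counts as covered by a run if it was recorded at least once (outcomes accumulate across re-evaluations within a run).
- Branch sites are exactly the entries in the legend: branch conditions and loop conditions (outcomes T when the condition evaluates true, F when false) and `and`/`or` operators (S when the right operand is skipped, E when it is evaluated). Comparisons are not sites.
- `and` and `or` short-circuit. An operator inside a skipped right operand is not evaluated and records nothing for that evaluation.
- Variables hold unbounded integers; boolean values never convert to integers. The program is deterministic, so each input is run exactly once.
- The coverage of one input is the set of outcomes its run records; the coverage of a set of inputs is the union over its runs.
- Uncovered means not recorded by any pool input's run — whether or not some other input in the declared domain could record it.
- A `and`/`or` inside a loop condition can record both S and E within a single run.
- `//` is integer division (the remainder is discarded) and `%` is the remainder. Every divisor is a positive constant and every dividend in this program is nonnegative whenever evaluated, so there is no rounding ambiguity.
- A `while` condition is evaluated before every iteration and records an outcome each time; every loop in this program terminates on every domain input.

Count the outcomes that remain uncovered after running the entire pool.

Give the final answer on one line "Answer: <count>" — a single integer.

run #1 (m=39) runs B1->T, B6->S, B5->F, B7->F, B8->F; records B1=T, B5=F, B6=S, B7=F, B8=F
run #2 (m=35) runs B1->F, B2->F, B3->F, B6->E, B5->F, B7->F, B8->F; records B1=F, B2=F, B3=F, B5=F, B6=E, B7=F, B8=F
run #3 (m=11) runs B1->F, B2->F, B3->F, B6->E, B5->F, B7->F, B8->F; records B1=F, B2=F, B3=F, B5=F, B6=E, B7=F, B8=F
run #4 (m=34) runs B1->T, B6->S, B5->F, B7->F, B8->F; records B1=T, B5=F, B6=S, B7=F, B8=F
run #5 (m=2) runs B1->F, B2->F, B3->T, B4->F, B6->E, B5->F, B7->F, B8->F; records B1=F, B2=F, B3=T, B4=F, B5=F, B6=E, B7=F, B8=F
run #6 (m=42) runs B1->T, B6->S, B5->F, B7->F, B8->T; records B1=T, B5=F, B6=S, B7=F, B8=T
run #7 (m=8) runs B1->F, B2->F, B3->T, B4->T, B6->E, B5->F, B7->F, B8->F; records B1=F, B2=F, B3=T, B4=T, B5=F, B6=E, B7=F, B8=F
run #8 (m=38) runs B1->F, B2->F, B3->T, B4->F, B6->E, B5->F, B7->F, B8->F; records B1=F, B2=F, B3=T, B4=F, B5=F, B6=E, B7=F, B8=F
union over the pool: B1=T, B1=F, B2=F, B3=T, B3=F, B4=T, B4=F, B5=F, B6=S, B6=E, B7=F, B8=T, B8=F
uncovered (3 of 16): B2=T, B5=T, B7=T

Answer: 3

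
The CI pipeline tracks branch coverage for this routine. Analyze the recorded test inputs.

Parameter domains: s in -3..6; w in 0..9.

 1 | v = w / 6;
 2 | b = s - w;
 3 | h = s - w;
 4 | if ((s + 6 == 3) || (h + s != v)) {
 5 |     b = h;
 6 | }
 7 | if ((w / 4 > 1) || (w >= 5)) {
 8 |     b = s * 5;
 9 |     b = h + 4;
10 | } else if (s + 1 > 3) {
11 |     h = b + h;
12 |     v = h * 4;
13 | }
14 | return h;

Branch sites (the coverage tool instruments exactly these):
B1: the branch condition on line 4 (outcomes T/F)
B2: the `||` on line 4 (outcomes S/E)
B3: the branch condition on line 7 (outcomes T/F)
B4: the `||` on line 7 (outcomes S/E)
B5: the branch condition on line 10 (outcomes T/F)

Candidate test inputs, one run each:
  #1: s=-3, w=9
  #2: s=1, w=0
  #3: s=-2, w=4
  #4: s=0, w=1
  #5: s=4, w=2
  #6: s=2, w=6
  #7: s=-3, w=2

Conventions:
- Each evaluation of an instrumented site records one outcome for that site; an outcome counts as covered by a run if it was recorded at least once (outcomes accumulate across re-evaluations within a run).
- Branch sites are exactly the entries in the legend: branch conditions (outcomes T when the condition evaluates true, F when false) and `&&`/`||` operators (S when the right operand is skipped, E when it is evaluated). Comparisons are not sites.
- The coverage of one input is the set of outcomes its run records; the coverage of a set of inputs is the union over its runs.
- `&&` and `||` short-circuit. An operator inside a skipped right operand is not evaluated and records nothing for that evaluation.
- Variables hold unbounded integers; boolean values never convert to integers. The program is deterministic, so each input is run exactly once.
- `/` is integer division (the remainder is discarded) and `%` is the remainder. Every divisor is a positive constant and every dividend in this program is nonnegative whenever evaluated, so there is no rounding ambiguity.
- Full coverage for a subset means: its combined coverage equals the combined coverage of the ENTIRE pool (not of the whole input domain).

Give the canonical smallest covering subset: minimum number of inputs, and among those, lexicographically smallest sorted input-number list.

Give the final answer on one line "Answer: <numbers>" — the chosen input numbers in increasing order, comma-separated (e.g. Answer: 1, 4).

#1 (s=-3, w=9) -> B2->S, B1->T, B4->S, B3->T; covered: B1=T, B2=S, B3=T, B4=S
#2 (s=1, w=0) -> B2->E, B1->T, B4->E, B3->F, B5->F; covered: B1=T, B2=E, B3=F, B4=E, B5=F
#3 (s=-2, w=4) -> B2->E, B1->T, B4->E, B3->F, B5->F; covered: B1=T, B2=E, B3=F, B4=E, B5=F
#4 (s=0, w=1) -> B2->E, B1->T, B4->E, B3->F, B5->F; covered: B1=T, B2=E, B3=F, B4=E, B5=F
#5 (s=4, w=2) -> B2->E, B1->T, B4->E, B3->F, B5->T; covered: B1=T, B2=E, B3=F, B4=E, B5=T
#6 (s=2, w=6) -> B2->E, B1->T, B4->E, B3->T; covered: B1=T, B2=E, B3=T, B4=E
#7 (s=-3, w=2) -> B2->S, B1->T, B4->E, B3->F, B5->F; covered: B1=T, B2=S, B3=F, B4=E, B5=F
together the pool reaches 9 outcomes: B1=T, B2=S, B2=E, B3=T, B3=F, B4=S, B4=E, B5=T, B5=F
no size-1 subset reaches all 9 outcomes (best union: 5/9)
no size-2 subset reaches all 9 outcomes (best union: 8/9)
the canonical winner is {1, 2, 5}: size 3, full 9-outcome coverage, earliest index list among size-3 covers

Answer: 1, 2, 5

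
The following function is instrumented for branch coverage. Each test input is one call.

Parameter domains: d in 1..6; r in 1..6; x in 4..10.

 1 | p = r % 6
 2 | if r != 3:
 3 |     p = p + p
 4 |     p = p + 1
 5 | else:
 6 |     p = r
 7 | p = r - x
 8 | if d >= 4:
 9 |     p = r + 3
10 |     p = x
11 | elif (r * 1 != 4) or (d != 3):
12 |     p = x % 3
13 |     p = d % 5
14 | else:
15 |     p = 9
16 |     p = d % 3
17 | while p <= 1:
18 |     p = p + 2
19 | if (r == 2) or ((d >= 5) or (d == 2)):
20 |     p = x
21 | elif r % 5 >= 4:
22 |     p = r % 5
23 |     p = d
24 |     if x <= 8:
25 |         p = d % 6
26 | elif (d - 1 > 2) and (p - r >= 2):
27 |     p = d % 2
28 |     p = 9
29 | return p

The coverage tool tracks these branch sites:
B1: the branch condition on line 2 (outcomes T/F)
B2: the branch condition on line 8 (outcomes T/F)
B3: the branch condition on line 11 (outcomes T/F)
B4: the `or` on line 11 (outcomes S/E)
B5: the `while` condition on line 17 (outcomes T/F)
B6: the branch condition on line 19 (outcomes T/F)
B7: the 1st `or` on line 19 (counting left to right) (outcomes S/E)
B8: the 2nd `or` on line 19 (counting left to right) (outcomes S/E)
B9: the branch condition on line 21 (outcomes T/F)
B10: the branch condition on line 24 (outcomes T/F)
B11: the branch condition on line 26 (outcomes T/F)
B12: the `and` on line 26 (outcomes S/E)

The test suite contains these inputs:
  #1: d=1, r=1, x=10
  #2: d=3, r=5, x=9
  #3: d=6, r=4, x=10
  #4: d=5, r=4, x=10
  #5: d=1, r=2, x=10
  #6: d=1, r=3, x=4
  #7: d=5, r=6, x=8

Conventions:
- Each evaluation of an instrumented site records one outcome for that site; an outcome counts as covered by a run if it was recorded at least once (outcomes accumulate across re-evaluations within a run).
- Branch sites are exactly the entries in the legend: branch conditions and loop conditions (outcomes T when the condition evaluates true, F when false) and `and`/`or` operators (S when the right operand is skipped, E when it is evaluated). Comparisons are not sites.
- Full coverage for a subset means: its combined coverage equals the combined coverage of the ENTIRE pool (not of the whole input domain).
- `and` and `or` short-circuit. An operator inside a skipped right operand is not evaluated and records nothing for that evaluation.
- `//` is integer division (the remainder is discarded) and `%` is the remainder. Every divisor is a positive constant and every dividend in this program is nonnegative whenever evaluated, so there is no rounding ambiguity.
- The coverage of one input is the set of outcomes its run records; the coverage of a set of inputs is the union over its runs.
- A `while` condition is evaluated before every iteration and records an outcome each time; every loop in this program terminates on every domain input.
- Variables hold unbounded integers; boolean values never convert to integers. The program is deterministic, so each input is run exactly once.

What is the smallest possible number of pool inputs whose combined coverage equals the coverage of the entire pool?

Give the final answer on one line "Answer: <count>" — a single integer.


#1 (d=1, r=1, x=10) -> B1->T, B2->F, B4->S, B3->T, B5->T, B5->F, B7->E, B8->E, B6->F, B9->F, B12->S, B11->F; covered: B1=T, B2=F, B3=T, B4=S, B5=T, B5=F, B6=F, B7=E, B8=E, B9=F, B11=F, B12=S
#2 (d=3, r=5, x=9) -> B1->T, B2->F, B4->S, B3->T, B5->F, B7->E, B8->E, B6->F, B9->F, B12->S, B11->F; covered: B1=T, B2=F, B3=T, B4=S, B5=F, B6=F, B7=E, B8=E, B9=F, B11=F, B12=S
#3 (d=6, r=4, x=10) -> B1->T, B2->T, B5->F, B7->E, B8->S, B6->T; covered: B1=T, B2=T, B5=F, B6=T, B7=E, B8=S
#4 (d=5, r=4, x=10) -> B1->T, B2->T, B5->F, B7->E, B8->S, B6->T; covered: B1=T, B2=T, B5=F, B6=T, B7=E, B8=S
#5 (d=1, r=2, x=10) -> B1->T, B2->F, B4->S, B3->T, B5->T, B5->F, B7->S, B6->T; covered: B1=T, B2=F, B3=T, B4=S, B5=T, B5=F, B6=T, B7=S
#6 (d=1, r=3, x=4) -> B1->F, B2->F, B4->S, B3->T, B5->T, B5->F, B7->E, B8->E, B6->F, B9->F, B12->S, B11->F; covered: B1=F, B2=F, B3=T, B4=S, B5=T, B5=F, B6=F, B7=E, B8=E, B9=F, B11=F, B12=S
#7 (d=5, r=6, x=8) -> B1->T, B2->T, B5->F, B7->E, B8->S, B6->T; covered: B1=T, B2=T, B5=F, B6=T, B7=E, B8=S
the full pool covers 17 outcomes: B1=T, B1=F, B2=T, B2=F, B3=T, B4=S, B5=T, B5=F, B6=T, B6=F, B7=S, B7=E, B8=S, B8=E, B9=F, B11=F, B12=S
no size-1 subset reaches all 17 outcomes (best union: 12/17)
no size-2 subset reaches all 17 outcomes (best union: 16/17)
size 3: inputs {3, 5, 6} cover all 17 outcomes, and no lexicographically smaller subset of this size does
Answer: 3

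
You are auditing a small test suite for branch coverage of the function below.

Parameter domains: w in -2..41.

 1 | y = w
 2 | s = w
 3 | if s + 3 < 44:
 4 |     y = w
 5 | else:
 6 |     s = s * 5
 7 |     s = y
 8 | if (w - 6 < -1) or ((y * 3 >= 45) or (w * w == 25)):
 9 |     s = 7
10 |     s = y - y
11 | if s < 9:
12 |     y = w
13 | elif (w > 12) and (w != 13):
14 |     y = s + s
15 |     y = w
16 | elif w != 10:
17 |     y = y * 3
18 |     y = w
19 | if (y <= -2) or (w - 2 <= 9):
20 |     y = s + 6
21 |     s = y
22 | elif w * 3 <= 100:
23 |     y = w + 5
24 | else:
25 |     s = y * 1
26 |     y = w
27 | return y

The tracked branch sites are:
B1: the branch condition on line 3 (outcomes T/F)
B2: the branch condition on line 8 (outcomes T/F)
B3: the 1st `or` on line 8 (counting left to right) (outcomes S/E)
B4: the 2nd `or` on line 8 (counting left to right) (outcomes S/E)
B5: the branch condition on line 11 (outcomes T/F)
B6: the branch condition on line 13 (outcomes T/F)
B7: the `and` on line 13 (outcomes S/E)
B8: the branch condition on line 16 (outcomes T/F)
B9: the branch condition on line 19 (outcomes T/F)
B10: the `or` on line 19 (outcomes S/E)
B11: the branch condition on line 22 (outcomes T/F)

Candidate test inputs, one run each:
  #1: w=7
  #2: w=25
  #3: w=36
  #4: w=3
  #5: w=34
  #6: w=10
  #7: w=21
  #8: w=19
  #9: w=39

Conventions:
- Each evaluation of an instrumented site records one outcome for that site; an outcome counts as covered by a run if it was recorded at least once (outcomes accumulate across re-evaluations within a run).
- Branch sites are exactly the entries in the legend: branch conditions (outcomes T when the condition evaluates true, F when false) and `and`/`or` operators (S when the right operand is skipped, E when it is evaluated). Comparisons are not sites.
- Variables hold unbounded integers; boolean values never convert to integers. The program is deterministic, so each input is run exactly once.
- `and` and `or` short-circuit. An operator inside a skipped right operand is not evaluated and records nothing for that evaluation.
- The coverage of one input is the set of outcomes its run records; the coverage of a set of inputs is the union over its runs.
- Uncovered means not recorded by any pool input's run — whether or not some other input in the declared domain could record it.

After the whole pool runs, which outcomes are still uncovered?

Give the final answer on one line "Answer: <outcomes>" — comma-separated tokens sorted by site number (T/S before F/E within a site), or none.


input #1 (w=7): covers B1=T, B2=F, B3=E, B4=E, B5=T, B9=T, B10=E
input #2 (w=25): covers B1=T, B2=T, B3=E, B4=S, B5=T, B9=F, B10=E, B11=T
input #3 (w=36): covers B1=T, B2=T, B3=E, B4=S, B5=T, B9=F, B10=E, B11=F
input #4 (w=3): covers B1=T, B2=T, B3=S, B5=T, B9=T, B10=E
input #5 (w=34): covers B1=T, B2=T, B3=E, B4=S, B5=T, B9=F, B10=E, B11=F
input #6 (w=10): covers B1=T, B2=F, B3=E, B4=E, B5=F, B6=F, B7=S, B8=F, B9=T, B10=E
input #7 (w=21): covers B1=T, B2=T, B3=E, B4=S, B5=T, B9=F, B10=E, B11=T
input #8 (w=19): covers B1=T, B2=T, B3=E, B4=S, B5=T, B9=F, B10=E, B11=T
input #9 (w=39): covers B1=T, B2=T, B3=E, B4=S, B5=T, B9=F, B10=E, B11=F
union over the pool: B1=T, B2=T, B2=F, B3=S, B3=E, B4=S, B4=E, B5=T, B5=F, B6=F, B7=S, B8=F, B9=T, B9=F, B10=E, B11=T, B11=F
uncovered (5 of 22): B1=F, B6=T, B7=E, B8=T, B10=S
Answer: B1=F, B6=T, B7=E, B8=T, B10=S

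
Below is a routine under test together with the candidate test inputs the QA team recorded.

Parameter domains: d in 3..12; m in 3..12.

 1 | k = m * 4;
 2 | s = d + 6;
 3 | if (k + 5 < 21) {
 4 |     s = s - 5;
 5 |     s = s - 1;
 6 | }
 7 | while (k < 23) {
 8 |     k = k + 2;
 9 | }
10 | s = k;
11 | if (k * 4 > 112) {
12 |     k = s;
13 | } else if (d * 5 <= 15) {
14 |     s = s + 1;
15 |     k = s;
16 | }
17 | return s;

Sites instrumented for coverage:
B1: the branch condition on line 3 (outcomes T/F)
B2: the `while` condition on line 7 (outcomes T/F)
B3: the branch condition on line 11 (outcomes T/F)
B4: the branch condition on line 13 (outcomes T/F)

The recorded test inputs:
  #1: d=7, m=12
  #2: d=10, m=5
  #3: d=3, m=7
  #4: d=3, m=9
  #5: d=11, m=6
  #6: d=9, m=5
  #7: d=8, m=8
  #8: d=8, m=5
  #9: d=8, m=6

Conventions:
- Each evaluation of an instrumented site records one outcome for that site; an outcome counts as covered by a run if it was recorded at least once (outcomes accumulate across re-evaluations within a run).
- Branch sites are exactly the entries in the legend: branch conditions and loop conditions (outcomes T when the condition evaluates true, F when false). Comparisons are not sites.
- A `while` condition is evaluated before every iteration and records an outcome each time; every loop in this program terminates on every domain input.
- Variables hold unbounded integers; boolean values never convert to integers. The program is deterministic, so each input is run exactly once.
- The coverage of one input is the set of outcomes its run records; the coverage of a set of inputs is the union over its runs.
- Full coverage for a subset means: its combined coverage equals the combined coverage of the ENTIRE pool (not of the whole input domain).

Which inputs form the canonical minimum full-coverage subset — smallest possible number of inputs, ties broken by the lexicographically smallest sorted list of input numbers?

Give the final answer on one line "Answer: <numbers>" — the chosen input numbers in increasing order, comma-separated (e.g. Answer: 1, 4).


run #1 (d=7, m=12) runs B1->F, B2->F, B3->T; records B1=F, B2=F, B3=T
run #2 (d=10, m=5) runs B1->F, B2->T, B2->T, B2->F, B3->F, B4->F; records B1=F, B2=T, B2=F, B3=F, B4=F
run #3 (d=3, m=7) runs B1->F, B2->F, B3->F, B4->T; records B1=F, B2=F, B3=F, B4=T
run #4 (d=3, m=9) runs B1->F, B2->F, B3->T; records B1=F, B2=F, B3=T
run #5 (d=11, m=6) runs B1->F, B2->F, B3->F, B4->F; records B1=F, B2=F, B3=F, B4=F
run #6 (d=9, m=5) runs B1->F, B2->T, B2->T, B2->F, B3->F, B4->F; records B1=F, B2=T, B2=F, B3=F, B4=F
run #7 (d=8, m=8) runs B1->F, B2->F, B3->T; records B1=F, B2=F, B3=T
run #8 (d=8, m=5) runs B1->F, B2->T, B2->T, B2->F, B3->F, B4->F; records B1=F, B2=T, B2=F, B3=F, B4=F
run #9 (d=8, m=6) runs B1->F, B2->F, B3->F, B4->F; records B1=F, B2=F, B3=F, B4=F
the full pool covers 7 outcomes: B1=F, B2=T, B2=F, B3=T, B3=F, B4=T, B4=F
every size-1 subset falls short of the 7 outcomes (best: 5/7)
every size-2 subset falls short of the 7 outcomes (best: 6/7)
size 3: inputs {1, 2, 3} cover all 7 outcomes, and no lexicographically smaller subset of this size does
Answer: 1, 2, 3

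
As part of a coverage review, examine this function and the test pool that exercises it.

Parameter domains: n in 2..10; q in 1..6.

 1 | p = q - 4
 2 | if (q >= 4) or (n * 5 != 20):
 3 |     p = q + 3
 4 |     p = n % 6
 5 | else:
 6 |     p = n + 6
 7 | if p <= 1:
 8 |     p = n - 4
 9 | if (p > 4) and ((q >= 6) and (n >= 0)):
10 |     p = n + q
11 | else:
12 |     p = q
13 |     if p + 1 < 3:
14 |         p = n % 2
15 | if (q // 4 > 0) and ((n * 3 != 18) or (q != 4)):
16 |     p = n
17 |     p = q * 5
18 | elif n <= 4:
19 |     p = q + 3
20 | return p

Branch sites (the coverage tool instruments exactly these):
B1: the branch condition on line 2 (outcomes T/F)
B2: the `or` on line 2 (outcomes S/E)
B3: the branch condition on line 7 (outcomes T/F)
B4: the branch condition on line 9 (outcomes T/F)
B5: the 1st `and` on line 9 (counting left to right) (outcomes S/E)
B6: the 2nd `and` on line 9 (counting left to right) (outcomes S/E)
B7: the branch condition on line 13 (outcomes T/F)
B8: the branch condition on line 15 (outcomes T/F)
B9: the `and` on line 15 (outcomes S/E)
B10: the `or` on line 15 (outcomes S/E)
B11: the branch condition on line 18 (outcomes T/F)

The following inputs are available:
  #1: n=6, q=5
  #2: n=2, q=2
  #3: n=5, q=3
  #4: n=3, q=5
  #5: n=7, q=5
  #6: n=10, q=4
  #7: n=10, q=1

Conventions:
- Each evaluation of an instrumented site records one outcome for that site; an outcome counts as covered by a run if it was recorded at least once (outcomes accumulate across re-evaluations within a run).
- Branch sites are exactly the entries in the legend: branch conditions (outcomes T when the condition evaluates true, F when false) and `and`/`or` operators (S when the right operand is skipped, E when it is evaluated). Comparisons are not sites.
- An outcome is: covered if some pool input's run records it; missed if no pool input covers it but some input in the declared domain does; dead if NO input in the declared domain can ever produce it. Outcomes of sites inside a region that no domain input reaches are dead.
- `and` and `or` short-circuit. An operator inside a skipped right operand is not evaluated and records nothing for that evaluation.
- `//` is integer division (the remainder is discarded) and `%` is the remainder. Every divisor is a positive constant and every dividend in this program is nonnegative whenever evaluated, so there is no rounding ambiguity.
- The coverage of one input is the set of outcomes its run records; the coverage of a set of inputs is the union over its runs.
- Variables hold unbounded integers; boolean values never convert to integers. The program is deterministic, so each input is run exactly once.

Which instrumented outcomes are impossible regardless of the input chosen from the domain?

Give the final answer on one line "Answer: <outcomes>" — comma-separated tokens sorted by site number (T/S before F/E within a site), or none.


checking every outcome against all 54 domain inputs:
  reachable outcomes have witnesses, e.g. B1=T (e.g. n=2, q=1), B1=F (e.g. n=4, q=1), B2=S (e.g. n=2, q=4), B2=E (e.g. n=2, q=1)
Answer: none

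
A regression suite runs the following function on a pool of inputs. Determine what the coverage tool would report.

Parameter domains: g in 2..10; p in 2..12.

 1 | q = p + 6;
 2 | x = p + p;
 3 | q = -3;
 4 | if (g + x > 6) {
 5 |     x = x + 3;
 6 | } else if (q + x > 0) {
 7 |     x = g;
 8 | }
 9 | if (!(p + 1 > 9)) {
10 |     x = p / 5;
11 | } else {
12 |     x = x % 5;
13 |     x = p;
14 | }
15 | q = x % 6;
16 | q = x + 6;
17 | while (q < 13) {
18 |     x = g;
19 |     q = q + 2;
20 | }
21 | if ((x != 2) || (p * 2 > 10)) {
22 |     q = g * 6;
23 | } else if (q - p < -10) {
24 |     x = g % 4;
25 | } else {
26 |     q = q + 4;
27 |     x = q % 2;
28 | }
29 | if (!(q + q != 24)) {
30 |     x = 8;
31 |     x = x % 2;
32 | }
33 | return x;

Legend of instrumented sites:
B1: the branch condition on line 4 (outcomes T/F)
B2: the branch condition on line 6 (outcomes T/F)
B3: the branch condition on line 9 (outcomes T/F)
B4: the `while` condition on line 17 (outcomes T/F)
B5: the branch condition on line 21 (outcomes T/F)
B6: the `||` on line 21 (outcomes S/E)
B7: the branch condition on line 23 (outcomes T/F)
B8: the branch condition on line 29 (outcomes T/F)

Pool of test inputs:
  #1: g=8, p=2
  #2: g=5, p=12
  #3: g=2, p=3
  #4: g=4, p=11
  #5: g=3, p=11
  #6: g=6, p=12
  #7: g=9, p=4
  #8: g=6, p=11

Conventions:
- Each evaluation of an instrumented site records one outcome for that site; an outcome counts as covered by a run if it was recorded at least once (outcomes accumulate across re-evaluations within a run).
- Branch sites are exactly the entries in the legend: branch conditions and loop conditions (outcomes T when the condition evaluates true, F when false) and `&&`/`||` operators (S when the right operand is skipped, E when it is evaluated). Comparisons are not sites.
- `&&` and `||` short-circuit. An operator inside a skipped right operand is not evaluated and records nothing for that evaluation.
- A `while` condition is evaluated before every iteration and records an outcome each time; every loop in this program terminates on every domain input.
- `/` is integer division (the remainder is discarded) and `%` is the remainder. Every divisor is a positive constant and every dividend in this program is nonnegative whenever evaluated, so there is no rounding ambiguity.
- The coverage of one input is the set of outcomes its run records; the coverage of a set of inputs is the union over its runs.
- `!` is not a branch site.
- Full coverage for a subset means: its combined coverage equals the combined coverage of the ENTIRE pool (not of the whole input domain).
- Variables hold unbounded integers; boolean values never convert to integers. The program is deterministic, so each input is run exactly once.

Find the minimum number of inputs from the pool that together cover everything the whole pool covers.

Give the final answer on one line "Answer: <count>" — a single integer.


test 1 (g=8, p=2) hits B1=T, B3=T, B4=T, B4=F, B5=T, B6=S, B8=F
test 2 (g=5, p=12) hits B1=T, B3=F, B4=F, B5=T, B6=S, B8=F
test 3 (g=2, p=3) hits B1=T, B3=T, B4=T, B4=F, B5=F, B6=E, B7=F, B8=F
test 4 (g=4, p=11) hits B1=T, B3=F, B4=F, B5=T, B6=S, B8=F
test 5 (g=3, p=11) hits B1=T, B3=F, B4=F, B5=T, B6=S, B8=F
test 6 (g=6, p=12) hits B1=T, B3=F, B4=F, B5=T, B6=S, B8=F
test 7 (g=9, p=4) hits B1=T, B3=T, B4=T, B4=F, B5=T, B6=S, B8=F
test 8 (g=6, p=11) hits B1=T, B3=F, B4=F, B5=T, B6=S, B8=F
pool-wide coverage (11 outcomes): B1=T, B3=T, B3=F, B4=T, B4=F, B5=T, B5=F, B6=S, B6=E, B7=F, B8=F
every size-1 subset falls short of the 11 outcomes (best: 8/11)
inputs {2, 3} (size 2) cover everything; no size-2 subset with a lexicographically smaller index list covers all 11
Answer: 2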